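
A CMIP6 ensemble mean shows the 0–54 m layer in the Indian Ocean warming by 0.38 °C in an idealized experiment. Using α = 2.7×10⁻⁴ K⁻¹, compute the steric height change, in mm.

Δh ≈ 5.5 mm

Δh = αΔT·H = 2.7×10⁻⁴ × 0.38 × 54 = 0.0055404 m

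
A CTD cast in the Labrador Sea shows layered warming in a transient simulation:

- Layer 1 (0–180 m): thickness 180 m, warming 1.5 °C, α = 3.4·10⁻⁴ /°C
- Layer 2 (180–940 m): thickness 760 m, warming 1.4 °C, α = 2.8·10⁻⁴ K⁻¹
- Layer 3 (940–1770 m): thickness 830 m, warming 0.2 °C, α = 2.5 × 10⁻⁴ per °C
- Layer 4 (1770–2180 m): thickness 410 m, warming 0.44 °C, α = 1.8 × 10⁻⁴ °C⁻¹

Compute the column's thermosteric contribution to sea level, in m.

Δh = 0.46 m

180 × 3.4×10⁻⁴ × 1.5 = 0.09180 m
2.8×10⁻⁴ × 1.4 × 760 = 0.29792 m
940–1770 m: 2.5×10⁻⁴ × 830 × 0.2 = 0.04150 m
Layer 4: 410 × 1.8×10⁻⁴ × 0.44 = 0.032472 m
Δh = 0.09180 + 0.29792 + 0.04150 + 0.032472 = 0.463692 m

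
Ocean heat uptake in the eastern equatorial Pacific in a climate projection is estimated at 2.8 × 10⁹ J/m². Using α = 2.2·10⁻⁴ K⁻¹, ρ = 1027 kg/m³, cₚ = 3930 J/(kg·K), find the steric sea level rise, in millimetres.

Δh = αQ/(ρcₚ) = 2.2×10⁻⁴ × 2.8×10⁹ / (1027 × 3930) ≈ 0.15262 m

Δh ≈ 153 mm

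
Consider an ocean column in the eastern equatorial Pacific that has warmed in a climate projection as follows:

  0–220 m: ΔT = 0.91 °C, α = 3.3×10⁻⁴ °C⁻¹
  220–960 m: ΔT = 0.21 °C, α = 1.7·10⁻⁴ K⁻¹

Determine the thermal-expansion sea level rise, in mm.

3.3×10⁻⁴ × 220 × 0.91 = 0.066066 m
Layer 2: 1.7×10⁻⁴ × 740 × 0.21 = 0.026418 m
Δh = 0.066066 + 0.026418 = 0.092484 m

92.5 mm of thermosteric rise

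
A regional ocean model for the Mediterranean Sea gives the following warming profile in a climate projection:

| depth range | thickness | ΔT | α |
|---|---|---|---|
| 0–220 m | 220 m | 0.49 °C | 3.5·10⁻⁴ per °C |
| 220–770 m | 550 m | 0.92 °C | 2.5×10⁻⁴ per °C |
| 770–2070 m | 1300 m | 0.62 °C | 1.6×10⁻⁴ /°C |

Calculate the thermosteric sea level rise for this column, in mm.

Layer 1: 3.5×10⁻⁴ × 0.49 × 220 = 0.03773 m
550 × 2.5×10⁻⁴ × 0.92 = 0.12650 m
Layer 3: 1300 × 1.6×10⁻⁴ × 0.62 = 0.12896 m
Δh = 0.03773 + 0.12650 + 0.12896 = 0.29319 m

290 mm of thermosteric rise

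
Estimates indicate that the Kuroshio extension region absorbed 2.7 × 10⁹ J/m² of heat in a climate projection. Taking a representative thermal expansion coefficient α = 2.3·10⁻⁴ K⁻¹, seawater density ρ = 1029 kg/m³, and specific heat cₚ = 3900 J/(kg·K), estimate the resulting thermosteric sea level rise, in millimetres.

150 mm

Δh = αQ/(ρcₚ) = 2.3×10⁻⁴ × 2.7×10⁹ / (1029 × 3900) ≈ 0.15474 m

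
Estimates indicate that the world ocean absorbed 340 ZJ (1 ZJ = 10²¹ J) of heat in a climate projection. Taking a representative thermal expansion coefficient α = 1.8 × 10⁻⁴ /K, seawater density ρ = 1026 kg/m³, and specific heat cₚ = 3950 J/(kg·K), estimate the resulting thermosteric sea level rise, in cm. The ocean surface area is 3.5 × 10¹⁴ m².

4.3 cm

Per unit area: Q = 340×10²¹ / (3.5×10¹⁴) ≈ 9.714×10⁸ J/m²
Δh = αQ/(ρcₚ) = 1.8×10⁻⁴ × 9.714×10⁸ / (1026 × 3950) ≈ 0.043145 m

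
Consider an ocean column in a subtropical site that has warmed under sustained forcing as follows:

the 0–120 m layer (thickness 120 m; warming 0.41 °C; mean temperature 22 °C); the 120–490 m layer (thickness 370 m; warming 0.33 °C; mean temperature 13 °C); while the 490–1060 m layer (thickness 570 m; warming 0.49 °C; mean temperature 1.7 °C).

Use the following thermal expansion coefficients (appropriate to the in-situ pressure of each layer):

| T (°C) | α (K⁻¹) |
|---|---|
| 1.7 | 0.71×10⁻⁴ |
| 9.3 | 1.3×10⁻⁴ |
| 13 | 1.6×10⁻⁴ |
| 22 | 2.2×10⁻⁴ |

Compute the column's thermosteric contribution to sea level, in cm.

Layer 1 at 22 °C → α = 2.2×10⁻⁴ K⁻¹
Layer 2 at 13 °C → α = 1.6×10⁻⁴ K⁻¹
Layer 3 at 1.7 °C → α = 0.71×10⁻⁴ K⁻¹
Layer 1: 2.2×10⁻⁴ × 120 × 0.41 = 0.010824 m
0.33 × 370 × 1.6×10⁻⁴ = 0.019536 m
Layer 3: 0.71×10⁻⁴ × 570 × 0.49 = 0.0198303 m
Δh = 0.010824 + 0.019536 + 0.0198303 = 0.0501903 m

Δh = 5.02 cm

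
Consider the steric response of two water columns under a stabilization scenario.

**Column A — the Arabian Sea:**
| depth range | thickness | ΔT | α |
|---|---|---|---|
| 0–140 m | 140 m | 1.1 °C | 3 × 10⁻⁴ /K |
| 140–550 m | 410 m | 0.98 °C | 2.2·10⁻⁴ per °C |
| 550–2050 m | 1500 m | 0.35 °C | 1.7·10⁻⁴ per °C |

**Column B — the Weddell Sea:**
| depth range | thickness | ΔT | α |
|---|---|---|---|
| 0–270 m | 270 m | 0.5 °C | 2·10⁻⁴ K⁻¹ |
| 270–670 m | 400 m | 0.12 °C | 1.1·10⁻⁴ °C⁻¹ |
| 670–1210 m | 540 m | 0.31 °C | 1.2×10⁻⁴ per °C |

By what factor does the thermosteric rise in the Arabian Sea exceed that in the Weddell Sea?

a factor of 4.27

A Layer 1: 1.1 × 3×10⁻⁴ × 140 = 0.04620 m
A Layer 2: 0.98 × 410 × 2.2×10⁻⁴ = 0.088396 m
A Layer 3: 0.35 × 1.7×10⁻⁴ × 1500 = 0.08925 m
A total: 0.223846 m
B 0–270 m: 270 × 0.5 × 2×10⁻⁴ = 0.02700 m
B Layer 2: 0.12 × 1.1×10⁻⁴ × 400 = 0.00528 m
B 670–1210 m: 1.2×10⁻⁴ × 0.31 × 540 = 0.020088 m
B total: 0.052368 m
Ratio: 0.223846 / 0.052368 ≈ 4.274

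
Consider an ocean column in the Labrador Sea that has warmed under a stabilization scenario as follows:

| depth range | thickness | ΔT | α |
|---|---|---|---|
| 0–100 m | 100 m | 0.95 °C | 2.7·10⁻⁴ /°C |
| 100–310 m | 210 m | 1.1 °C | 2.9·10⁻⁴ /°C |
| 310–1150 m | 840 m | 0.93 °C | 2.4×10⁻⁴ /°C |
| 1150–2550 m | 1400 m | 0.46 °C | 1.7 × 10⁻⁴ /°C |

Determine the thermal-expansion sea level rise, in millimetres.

100 × 2.7×10⁻⁴ × 0.95 = 0.02565 m
2.9×10⁻⁴ × 210 × 1.1 = 0.06699 m
Layer 3: 2.4×10⁻⁴ × 840 × 0.93 = 0.187488 m
Layer 4: 1.7×10⁻⁴ × 0.46 × 1400 = 0.10948 m
Δh = 0.02565 + 0.06699 + 0.187488 + 0.10948 = 0.389608 m

390 mm of thermosteric rise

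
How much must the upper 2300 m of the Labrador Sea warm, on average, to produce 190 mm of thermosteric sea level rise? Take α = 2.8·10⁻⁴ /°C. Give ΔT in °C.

0.30 °C

ΔT = Δh/(αH) = 0.19 / (2.8×10⁻⁴ × 2300) ≈ 0.2950 °C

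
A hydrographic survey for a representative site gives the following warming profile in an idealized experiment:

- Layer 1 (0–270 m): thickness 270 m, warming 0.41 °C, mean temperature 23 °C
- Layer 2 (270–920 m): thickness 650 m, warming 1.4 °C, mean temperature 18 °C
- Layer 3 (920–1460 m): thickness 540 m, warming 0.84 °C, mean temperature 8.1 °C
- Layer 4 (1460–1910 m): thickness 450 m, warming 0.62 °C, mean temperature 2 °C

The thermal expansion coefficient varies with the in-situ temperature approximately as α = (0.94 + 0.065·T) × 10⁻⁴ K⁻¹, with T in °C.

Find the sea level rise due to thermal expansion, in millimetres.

Layer 1: α = (0.94 + 0.065×23)×10⁻⁴ = 2.435×10⁻⁴ K⁻¹
Layer 2: α = (0.94 + 0.065×18)×10⁻⁴ = 2.11×10⁻⁴ K⁻¹
Layer 3: α = (0.94 + 0.065×8.1)×10⁻⁴ = 1.4665×10⁻⁴ K⁻¹
Layer 4: α = (0.94 + 0.065×2)×10⁻⁴ = 1.07×10⁻⁴ K⁻¹
0.41 × 2.435×10⁻⁴ × 270 = 0.02695545 m
270–920 m: 650 × 1.4 × 2.11×10⁻⁴ = 0.19201 m
Layer 3: 0.84 × 540 × 1.4665×10⁻⁴ = 0.06652044 m
Layer 4: 1.07×10⁻⁴ × 450 × 0.62 = 0.029853 m
Δh = 0.02695545 + 0.19201 + 0.06652044 + 0.029853 = 0.31533889 m

about 315 mm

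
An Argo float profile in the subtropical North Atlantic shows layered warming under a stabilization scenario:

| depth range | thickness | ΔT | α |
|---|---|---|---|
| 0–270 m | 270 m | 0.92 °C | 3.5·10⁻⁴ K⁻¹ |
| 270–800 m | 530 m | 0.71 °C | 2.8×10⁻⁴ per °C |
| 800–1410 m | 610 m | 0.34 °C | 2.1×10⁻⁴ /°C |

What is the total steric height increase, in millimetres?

Layer 1: 270 × 3.5×10⁻⁴ × 0.92 = 0.08694 m
270–800 m: 530 × 2.8×10⁻⁴ × 0.71 = 0.105364 m
Layer 3: 0.34 × 610 × 2.1×10⁻⁴ = 0.043554 m
Δh = 0.08694 + 0.105364 + 0.043554 = 0.235858 m ≈ 236 mm

236 mm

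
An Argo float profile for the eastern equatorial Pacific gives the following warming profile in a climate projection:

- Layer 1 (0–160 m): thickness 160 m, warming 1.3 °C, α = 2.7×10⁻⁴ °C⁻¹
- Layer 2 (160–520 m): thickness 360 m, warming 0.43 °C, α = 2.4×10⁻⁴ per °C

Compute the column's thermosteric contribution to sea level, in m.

about 0.093 m

Layer 1: 2.7×10⁻⁴ × 1.3 × 160 = 0.05616 m
Layer 2: 360 × 0.43 × 2.4×10⁻⁴ = 0.037152 m
Δh = 0.05616 + 0.037152 = 0.093312 m ≈ 0.093 m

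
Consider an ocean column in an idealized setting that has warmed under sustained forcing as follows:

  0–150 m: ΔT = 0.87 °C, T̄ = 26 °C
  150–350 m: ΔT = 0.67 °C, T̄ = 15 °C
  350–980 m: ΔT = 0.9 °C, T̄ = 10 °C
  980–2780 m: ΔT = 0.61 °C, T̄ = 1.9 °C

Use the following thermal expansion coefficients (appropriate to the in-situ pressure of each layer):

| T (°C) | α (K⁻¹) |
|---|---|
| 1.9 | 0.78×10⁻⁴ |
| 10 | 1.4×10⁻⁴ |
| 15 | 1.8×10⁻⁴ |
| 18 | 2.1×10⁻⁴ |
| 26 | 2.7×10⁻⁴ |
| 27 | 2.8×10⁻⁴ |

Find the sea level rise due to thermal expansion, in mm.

Layer 1 at 26 °C → α = 2.7×10⁻⁴ K⁻¹
Layer 2 at 15 °C → α = 1.8×10⁻⁴ K⁻¹
Layer 3 at 10 °C → α = 1.4×10⁻⁴ K⁻¹
Layer 4 at 1.9 °C → α = 0.78×10⁻⁴ K⁻¹
2.7×10⁻⁴ × 150 × 0.87 = 0.035235 m
150–350 m: 200 × 1.8×10⁻⁴ × 0.67 = 0.02412 m
1.4×10⁻⁴ × 0.9 × 630 = 0.07938 m
0.61 × 0.78×10⁻⁴ × 1800 = 0.085644 m
Δh = 0.035235 + 0.02412 + 0.07938 + 0.085644 = 0.224379 m

224 mm of thermosteric rise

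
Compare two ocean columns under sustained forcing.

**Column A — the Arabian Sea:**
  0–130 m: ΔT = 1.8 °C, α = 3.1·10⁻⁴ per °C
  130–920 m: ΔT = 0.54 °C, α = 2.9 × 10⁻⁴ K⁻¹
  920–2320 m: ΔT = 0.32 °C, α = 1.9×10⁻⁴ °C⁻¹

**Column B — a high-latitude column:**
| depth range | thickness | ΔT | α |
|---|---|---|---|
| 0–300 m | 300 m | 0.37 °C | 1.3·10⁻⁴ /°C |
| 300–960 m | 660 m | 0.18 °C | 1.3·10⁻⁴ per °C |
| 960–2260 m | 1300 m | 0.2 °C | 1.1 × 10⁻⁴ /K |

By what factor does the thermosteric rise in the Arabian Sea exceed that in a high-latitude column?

A 130 × 3.1×10⁻⁴ × 1.8 = 0.07254 m
A 130–920 m: 790 × 0.54 × 2.9×10⁻⁴ = 0.123714 m
A 0.32 × 1.9×10⁻⁴ × 1400 = 0.08512 m
A total: 0.281374 m
B 0–300 m: 1.3×10⁻⁴ × 300 × 0.37 = 0.01443 m
B 1.3×10⁻⁴ × 0.18 × 660 = 0.015444 m
B Layer 3: 0.2 × 1300 × 1.1×10⁻⁴ = 0.02860 m
B total: 0.058474 m
Ratio: 0.281374 / 0.058474 ≈ 4.812

≈ 4.81×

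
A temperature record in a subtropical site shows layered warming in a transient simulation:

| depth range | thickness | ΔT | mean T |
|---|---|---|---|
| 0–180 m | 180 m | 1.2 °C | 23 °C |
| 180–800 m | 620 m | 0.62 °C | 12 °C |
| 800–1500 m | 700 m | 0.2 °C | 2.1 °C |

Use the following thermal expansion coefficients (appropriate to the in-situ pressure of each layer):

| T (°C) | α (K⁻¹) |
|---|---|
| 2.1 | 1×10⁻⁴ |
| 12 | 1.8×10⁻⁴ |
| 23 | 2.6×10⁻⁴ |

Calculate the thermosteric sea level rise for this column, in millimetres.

Layer 1 at 23 °C → α = 2.6×10⁻⁴ K⁻¹
Layer 2 at 12 °C → α = 1.8×10⁻⁴ K⁻¹
Layer 3 at 2.1 °C → α = 1×10⁻⁴ K⁻¹
Layer 1: 180 × 2.6×10⁻⁴ × 1.2 = 0.05616 m
620 × 1.8×10⁻⁴ × 0.62 = 0.069192 m
Layer 3: 0.2 × 1×10⁻⁴ × 700 = 0.01400 m
Δh = 0.05616 + 0.069192 + 0.01400 = 0.139352 m ≈ 140 mm

about 140 mm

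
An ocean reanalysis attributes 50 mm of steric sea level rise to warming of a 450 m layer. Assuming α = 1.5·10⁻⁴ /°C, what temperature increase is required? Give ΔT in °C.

0.741 °C

ΔT = Δh/(αH) = 0.05 / (1.5×10⁻⁴ × 450) ≈ 0.7407 °C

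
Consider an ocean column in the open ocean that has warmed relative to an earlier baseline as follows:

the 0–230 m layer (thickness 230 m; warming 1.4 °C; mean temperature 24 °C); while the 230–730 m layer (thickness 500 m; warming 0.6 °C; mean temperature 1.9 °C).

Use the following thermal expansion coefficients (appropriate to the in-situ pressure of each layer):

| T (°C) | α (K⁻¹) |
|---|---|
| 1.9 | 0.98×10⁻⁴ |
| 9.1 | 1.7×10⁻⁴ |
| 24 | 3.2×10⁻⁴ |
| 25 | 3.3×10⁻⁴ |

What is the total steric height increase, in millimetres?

132 mm

Layer 1 at 24 °C → α = 3.2×10⁻⁴ K⁻¹
Layer 2 at 1.9 °C → α = 0.98×10⁻⁴ K⁻¹
Layer 1: 230 × 3.2×10⁻⁴ × 1.4 = 0.10304 m
230–730 m: 500 × 0.98×10⁻⁴ × 0.6 = 0.02940 m
Δh = 0.10304 + 0.02940 = 0.13244 m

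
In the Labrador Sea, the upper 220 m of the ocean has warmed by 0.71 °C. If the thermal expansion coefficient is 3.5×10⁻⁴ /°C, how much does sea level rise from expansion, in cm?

5.5 cm of thermosteric rise

Δh = αΔT·H = 3.5×10⁻⁴ × 0.71 × 220 = 0.05467 m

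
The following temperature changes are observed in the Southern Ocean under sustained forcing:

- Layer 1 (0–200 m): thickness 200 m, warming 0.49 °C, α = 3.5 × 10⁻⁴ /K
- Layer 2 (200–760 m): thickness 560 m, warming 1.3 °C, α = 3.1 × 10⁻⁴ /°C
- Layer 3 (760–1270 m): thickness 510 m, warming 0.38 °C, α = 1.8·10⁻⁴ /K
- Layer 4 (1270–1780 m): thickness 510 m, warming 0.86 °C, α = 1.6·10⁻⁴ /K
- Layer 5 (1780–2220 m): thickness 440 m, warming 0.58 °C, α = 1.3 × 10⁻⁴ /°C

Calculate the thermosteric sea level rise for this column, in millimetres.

0.49 × 3.5×10⁻⁴ × 200 = 0.03430 m
200–760 m: 1.3 × 3.1×10⁻⁴ × 560 = 0.22568 m
760–1270 m: 1.8×10⁻⁴ × 0.38 × 510 = 0.034884 m
Layer 4: 0.86 × 510 × 1.6×10⁻⁴ = 0.070176 m
1.3×10⁻⁴ × 440 × 0.58 = 0.033176 m
Δh = 0.03430 + 0.22568 + 0.034884 + 0.070176 + 0.033176 = 0.398216 m

Δh = 400 mm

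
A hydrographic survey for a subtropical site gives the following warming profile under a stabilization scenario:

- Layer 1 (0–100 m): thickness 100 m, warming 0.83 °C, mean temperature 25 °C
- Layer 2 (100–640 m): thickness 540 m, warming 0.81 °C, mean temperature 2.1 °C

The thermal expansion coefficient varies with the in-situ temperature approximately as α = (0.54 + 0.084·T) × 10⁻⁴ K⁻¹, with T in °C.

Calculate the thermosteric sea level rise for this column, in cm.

5.32 cm

Layer 1: α = (0.54 + 0.084×25)×10⁻⁴ = 2.64×10⁻⁴ K⁻¹
Layer 2: α = (0.54 + 0.084×2.1)×10⁻⁴ = 0.7164×10⁻⁴ K⁻¹
0–100 m: 0.83 × 100 × 2.64×10⁻⁴ = 0.021912 m
100–640 m: 540 × 0.7164×10⁻⁴ × 0.81 = 0.031335336 m
Δh = 0.021912 + 0.031335336 = 0.053247336 m ≈ 5.32 cm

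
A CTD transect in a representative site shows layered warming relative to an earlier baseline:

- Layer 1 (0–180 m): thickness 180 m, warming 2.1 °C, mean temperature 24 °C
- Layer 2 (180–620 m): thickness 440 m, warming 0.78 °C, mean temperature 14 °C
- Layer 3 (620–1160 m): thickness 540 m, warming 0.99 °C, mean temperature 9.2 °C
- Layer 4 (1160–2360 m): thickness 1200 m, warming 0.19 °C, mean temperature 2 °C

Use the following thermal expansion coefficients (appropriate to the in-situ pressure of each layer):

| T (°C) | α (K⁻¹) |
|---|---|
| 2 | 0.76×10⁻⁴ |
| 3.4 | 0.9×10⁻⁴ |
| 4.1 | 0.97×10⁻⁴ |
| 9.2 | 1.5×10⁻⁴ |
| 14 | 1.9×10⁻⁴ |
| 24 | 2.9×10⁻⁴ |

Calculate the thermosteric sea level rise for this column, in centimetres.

Layer 1 at 24 °C → α = 2.9×10⁻⁴ K⁻¹
Layer 2 at 14 °C → α = 1.9×10⁻⁴ K⁻¹
Layer 3 at 9.2 °C → α = 1.5×10⁻⁴ K⁻¹
Layer 4 at 2 °C → α = 0.76×10⁻⁴ K⁻¹
180 × 2.1 × 2.9×10⁻⁴ = 0.10962 m
440 × 1.9×10⁻⁴ × 0.78 = 0.065208 m
Layer 3: 1.5×10⁻⁴ × 0.99 × 540 = 0.08019 m
0.76×10⁻⁴ × 1200 × 0.19 = 0.017328 m
Δh = 0.10962 + 0.065208 + 0.08019 + 0.017328 = 0.272346 m ≈ 27.2 cm

27.2 cm of thermosteric rise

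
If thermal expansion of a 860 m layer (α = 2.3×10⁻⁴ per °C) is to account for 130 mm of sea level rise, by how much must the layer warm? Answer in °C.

0.657 °C

ΔT = Δh/(αH) = 0.13 / (2.3×10⁻⁴ × 860) ≈ 0.6572 °C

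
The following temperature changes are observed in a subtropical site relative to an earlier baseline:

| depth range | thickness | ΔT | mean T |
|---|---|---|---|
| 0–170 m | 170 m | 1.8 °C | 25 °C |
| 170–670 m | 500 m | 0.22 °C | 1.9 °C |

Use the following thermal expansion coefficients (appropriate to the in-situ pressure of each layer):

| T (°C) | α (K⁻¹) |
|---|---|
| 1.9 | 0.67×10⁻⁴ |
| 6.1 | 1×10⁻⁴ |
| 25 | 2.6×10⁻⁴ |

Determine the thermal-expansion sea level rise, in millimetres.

Δh = 86.9 mm

Layer 1 at 25 °C → α = 2.6×10⁻⁴ K⁻¹
Layer 2 at 1.9 °C → α = 0.67×10⁻⁴ K⁻¹
2.6×10⁻⁴ × 170 × 1.8 = 0.07956 m
0.67×10⁻⁴ × 500 × 0.22 = 0.00737 m
Δh = 0.07956 + 0.00737 = 0.08693 m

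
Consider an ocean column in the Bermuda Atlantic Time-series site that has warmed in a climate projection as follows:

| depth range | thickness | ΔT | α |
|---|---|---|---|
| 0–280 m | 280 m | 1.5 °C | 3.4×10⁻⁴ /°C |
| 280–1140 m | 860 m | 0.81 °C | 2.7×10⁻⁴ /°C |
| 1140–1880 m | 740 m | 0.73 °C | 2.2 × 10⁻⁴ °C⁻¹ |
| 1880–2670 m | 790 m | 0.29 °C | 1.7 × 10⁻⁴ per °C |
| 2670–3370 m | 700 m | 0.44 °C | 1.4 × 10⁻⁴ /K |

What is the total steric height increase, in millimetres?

530 mm

280 × 3.4×10⁻⁴ × 1.5 = 0.14280 m
280–1140 m: 2.7×10⁻⁴ × 860 × 0.81 = 0.188082 m
Layer 3: 740 × 0.73 × 2.2×10⁻⁴ = 0.118844 m
Layer 4: 790 × 0.29 × 1.7×10⁻⁴ = 0.038947 m
Layer 5: 1.4×10⁻⁴ × 700 × 0.44 = 0.04312 m
Δh = 0.14280 + 0.188082 + 0.118844 + 0.038947 + 0.04312 = 0.531793 m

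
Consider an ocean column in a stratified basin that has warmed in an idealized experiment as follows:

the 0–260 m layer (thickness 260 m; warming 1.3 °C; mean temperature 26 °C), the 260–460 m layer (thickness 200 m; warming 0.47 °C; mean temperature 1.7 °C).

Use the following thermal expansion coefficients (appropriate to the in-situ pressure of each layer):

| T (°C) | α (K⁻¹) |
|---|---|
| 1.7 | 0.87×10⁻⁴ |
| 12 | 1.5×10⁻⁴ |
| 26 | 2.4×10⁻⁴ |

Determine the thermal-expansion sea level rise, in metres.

0.0893 m of thermosteric rise

Layer 1 at 26 °C → α = 2.4×10⁻⁴ K⁻¹
Layer 2 at 1.7 °C → α = 0.87×10⁻⁴ K⁻¹
Layer 1: 2.4×10⁻⁴ × 260 × 1.3 = 0.08112 m
0.47 × 0.87×10⁻⁴ × 200 = 0.008178 m
Δh = 0.08112 + 0.008178 = 0.089298 m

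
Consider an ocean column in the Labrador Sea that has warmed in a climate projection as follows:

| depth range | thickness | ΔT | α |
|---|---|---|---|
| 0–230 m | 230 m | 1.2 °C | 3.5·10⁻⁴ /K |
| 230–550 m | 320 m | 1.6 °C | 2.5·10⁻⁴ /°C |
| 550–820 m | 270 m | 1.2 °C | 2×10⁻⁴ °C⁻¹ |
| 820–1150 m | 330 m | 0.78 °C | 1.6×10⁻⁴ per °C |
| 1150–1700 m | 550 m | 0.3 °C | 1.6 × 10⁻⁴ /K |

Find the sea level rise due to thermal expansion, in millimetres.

about 357 mm

Layer 1: 230 × 1.2 × 3.5×10⁻⁴ = 0.09660 m
2.5×10⁻⁴ × 1.6 × 320 = 0.12800 m
Layer 3: 270 × 1.2 × 2×10⁻⁴ = 0.06480 m
Layer 4: 1.6×10⁻⁴ × 330 × 0.78 = 0.041184 m
Layer 5: 1.6×10⁻⁴ × 550 × 0.3 = 0.02640 m
Δh = 0.09660 + 0.12800 + 0.06480 + 0.041184 + 0.02640 = 0.356984 m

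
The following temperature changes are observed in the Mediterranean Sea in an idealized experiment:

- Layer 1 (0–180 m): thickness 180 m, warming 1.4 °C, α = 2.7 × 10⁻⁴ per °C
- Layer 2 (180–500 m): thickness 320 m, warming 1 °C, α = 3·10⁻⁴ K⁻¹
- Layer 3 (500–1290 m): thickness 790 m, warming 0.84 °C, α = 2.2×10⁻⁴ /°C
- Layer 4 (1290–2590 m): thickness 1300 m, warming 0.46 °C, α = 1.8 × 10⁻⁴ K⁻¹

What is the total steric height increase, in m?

0–180 m: 1.4 × 2.7×10⁻⁴ × 180 = 0.06804 m
Layer 2: 1 × 320 × 3×10⁻⁴ = 0.09600 m
500–1290 m: 0.84 × 2.2×10⁻⁴ × 790 = 0.145992 m
Layer 4: 1.8×10⁻⁴ × 1300 × 0.46 = 0.10764 m
Δh = 0.06804 + 0.09600 + 0.145992 + 0.10764 = 0.417672 m ≈ 0.418 m

Δh ≈ 0.418 m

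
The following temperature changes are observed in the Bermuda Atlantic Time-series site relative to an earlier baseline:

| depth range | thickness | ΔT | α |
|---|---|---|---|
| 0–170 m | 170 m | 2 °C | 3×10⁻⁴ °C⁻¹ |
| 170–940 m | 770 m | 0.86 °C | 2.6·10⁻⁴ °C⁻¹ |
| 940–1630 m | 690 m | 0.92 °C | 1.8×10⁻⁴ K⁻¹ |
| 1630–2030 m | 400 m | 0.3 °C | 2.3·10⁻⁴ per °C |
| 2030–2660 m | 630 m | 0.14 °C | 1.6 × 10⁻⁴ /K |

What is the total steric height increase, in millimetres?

about 430 mm

0–170 m: 2 × 3×10⁻⁴ × 170 = 0.10200 m
Layer 2: 0.86 × 2.6×10⁻⁴ × 770 = 0.172172 m
0.92 × 1.8×10⁻⁴ × 690 = 0.114264 m
Layer 4: 400 × 2.3×10⁻⁴ × 0.3 = 0.02760 m
0.14 × 630 × 1.6×10⁻⁴ = 0.014112 m
Δh = 0.10200 + 0.172172 + 0.114264 + 0.02760 + 0.014112 = 0.430148 m ≈ 430 mm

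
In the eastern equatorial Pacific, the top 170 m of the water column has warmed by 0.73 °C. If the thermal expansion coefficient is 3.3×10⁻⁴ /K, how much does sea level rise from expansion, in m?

Δh = αΔT·H = 3.3×10⁻⁴ × 0.73 × 170 = 0.040953 m

Δh ≈ 0.0410 m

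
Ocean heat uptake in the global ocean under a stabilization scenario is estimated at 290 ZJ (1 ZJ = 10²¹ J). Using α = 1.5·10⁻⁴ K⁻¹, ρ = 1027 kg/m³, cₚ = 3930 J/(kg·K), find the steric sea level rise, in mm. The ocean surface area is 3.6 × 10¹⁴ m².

Per unit area: Q = 290×10²¹ / (3.6×10¹⁴) ≈ 8.056×10⁸ J/m²
Δh = αQ/(ρcₚ) = 1.5×10⁻⁴ × 8.056×10⁸ / (1027 × 3930) ≈ 0.02994 m

Δh = 30 mm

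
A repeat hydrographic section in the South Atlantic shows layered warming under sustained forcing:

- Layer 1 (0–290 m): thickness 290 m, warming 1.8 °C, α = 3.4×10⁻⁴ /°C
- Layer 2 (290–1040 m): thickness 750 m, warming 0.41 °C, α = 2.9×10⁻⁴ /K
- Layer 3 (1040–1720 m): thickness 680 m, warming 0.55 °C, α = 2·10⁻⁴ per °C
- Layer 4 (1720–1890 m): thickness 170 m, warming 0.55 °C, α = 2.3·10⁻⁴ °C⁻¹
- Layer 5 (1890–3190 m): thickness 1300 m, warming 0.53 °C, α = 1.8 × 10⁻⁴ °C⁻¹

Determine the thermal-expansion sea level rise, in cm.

0–290 m: 3.4×10⁻⁴ × 290 × 1.8 = 0.17748 m
Layer 2: 0.41 × 2.9×10⁻⁴ × 750 = 0.089175 m
2×10⁻⁴ × 0.55 × 680 = 0.07480 m
Layer 4: 0.55 × 170 × 2.3×10⁻⁴ = 0.021505 m
Layer 5: 1.8×10⁻⁴ × 0.53 × 1300 = 0.12402 m
Δh = 0.17748 + 0.089175 + 0.07480 + 0.021505 + 0.12402 = 0.48698 m ≈ 48.7 cm

48.7 cm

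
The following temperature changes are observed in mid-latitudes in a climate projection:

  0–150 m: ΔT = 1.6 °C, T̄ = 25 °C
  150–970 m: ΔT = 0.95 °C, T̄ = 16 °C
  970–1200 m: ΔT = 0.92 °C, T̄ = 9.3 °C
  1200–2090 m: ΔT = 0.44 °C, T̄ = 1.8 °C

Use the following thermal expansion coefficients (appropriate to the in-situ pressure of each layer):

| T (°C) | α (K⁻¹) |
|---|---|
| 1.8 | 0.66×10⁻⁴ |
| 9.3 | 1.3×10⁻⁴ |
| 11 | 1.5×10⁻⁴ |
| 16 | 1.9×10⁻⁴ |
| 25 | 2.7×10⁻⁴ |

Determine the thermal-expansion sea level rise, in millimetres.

270 mm

Layer 1 at 25 °C → α = 2.7×10⁻⁴ K⁻¹
Layer 2 at 16 °C → α = 1.9×10⁻⁴ K⁻¹
Layer 3 at 9.3 °C → α = 1.3×10⁻⁴ K⁻¹
Layer 4 at 1.8 °C → α = 0.66×10⁻⁴ K⁻¹
Layer 1: 2.7×10⁻⁴ × 1.6 × 150 = 0.06480 m
Layer 2: 0.95 × 820 × 1.9×10⁻⁴ = 0.14801 m
970–1200 m: 230 × 1.3×10⁻⁴ × 0.92 = 0.027508 m
890 × 0.44 × 0.66×10⁻⁴ = 0.0258456 m
Δh = 0.06480 + 0.14801 + 0.027508 + 0.0258456 = 0.2661636 m ≈ 270 mm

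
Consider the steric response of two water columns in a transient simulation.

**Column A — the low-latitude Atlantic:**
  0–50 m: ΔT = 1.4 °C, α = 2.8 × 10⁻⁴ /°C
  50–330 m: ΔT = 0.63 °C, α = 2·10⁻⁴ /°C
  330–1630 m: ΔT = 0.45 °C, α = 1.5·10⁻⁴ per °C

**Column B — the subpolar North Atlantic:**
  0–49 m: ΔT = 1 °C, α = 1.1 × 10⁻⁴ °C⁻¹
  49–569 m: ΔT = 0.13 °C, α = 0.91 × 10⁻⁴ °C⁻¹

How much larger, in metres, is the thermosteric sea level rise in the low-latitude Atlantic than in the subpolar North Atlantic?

A 1.4 × 50 × 2.8×10⁻⁴ = 0.01960 m
A 2×10⁻⁴ × 280 × 0.63 = 0.03528 m
A 1300 × 1.5×10⁻⁴ × 0.45 = 0.08775 m
A total: 0.14263 m
B 0–49 m: 49 × 1 × 1.1×10⁻⁴ = 0.00539 m
B 49–569 m: 0.13 × 520 × 0.91×10⁻⁴ = 0.0061516 m
B total: 0.0115416 m
Difference: 0.14263 − 0.0115416 = 0.1310884 m

0.131 m larger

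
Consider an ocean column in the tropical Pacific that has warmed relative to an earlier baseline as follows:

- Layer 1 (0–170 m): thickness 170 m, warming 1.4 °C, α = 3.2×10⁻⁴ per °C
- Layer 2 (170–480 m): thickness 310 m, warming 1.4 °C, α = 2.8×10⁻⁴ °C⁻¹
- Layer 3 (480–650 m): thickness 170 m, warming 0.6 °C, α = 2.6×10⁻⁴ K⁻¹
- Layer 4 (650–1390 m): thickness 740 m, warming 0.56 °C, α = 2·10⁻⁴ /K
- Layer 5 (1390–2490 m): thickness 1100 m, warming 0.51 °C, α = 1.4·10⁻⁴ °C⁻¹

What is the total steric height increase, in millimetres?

390 mm of thermosteric rise

Layer 1: 3.2×10⁻⁴ × 170 × 1.4 = 0.07616 m
Layer 2: 1.4 × 310 × 2.8×10⁻⁴ = 0.12152 m
480–650 m: 0.6 × 170 × 2.6×10⁻⁴ = 0.02652 m
Layer 4: 2×10⁻⁴ × 0.56 × 740 = 0.08288 m
Layer 5: 1.4×10⁻⁴ × 1100 × 0.51 = 0.07854 m
Δh = 0.07616 + 0.12152 + 0.02652 + 0.08288 + 0.07854 = 0.38562 m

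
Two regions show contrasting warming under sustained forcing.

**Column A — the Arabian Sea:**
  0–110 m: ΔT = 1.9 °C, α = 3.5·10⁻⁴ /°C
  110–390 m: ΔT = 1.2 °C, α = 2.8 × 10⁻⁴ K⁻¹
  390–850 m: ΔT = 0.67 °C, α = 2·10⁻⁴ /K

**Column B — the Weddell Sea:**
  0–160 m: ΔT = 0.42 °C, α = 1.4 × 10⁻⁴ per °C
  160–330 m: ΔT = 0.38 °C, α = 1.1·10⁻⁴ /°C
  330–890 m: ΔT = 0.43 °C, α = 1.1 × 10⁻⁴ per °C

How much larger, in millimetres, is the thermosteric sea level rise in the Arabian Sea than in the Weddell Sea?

A Layer 1: 3.5×10⁻⁴ × 110 × 1.9 = 0.07315 m
A 2.8×10⁻⁴ × 1.2 × 280 = 0.09408 m
A 390–850 m: 2×10⁻⁴ × 0.67 × 460 = 0.06164 m
A total: 0.22887 m
B 160 × 1.4×10⁻⁴ × 0.42 = 0.009408 m
B Layer 2: 170 × 0.38 × 1.1×10⁻⁴ = 0.007106 m
B Layer 3: 560 × 0.43 × 1.1×10⁻⁴ = 0.026488 m
B total: 0.043002 m
Difference: 0.22887 − 0.043002 = 0.185868 m

190 mm larger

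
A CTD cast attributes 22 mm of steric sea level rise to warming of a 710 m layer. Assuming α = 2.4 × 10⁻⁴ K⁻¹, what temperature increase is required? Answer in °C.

ΔT = Δh/(αH) = 0.022 / (2.4×10⁻⁴ × 710) ≈ 0.1291 °C

about 0.129 °C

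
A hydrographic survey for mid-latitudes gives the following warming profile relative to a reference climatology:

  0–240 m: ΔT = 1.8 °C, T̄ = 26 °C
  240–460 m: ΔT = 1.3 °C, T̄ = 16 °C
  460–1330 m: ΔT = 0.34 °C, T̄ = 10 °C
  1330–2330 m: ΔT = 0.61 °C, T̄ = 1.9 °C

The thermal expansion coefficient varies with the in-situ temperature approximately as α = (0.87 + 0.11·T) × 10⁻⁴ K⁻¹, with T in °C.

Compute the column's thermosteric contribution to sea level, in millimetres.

Layer 1: α = (0.87 + 0.11×26)×10⁻⁴ = 3.73×10⁻⁴ K⁻¹
Layer 2: α = (0.87 + 0.11×16)×10⁻⁴ = 2.63×10⁻⁴ K⁻¹
Layer 3: α = (0.87 + 0.11×10)×10⁻⁴ = 1.97×10⁻⁴ K⁻¹
Layer 4: α = (0.87 + 0.11×1.9)×10⁻⁴ = 1.079×10⁻⁴ K⁻¹
Layer 1: 1.8 × 3.73×10⁻⁴ × 240 = 0.161136 m
1.3 × 2.63×10⁻⁴ × 220 = 0.075218 m
Layer 3: 1.97×10⁻⁴ × 0.34 × 870 = 0.0582726 m
1330–2330 m: 0.61 × 1.079×10⁻⁴ × 1000 = 0.065819 m
Δh = 0.161136 + 0.075218 + 0.0582726 + 0.065819 = 0.3604456 m ≈ 360 mm

Δh = 360 mm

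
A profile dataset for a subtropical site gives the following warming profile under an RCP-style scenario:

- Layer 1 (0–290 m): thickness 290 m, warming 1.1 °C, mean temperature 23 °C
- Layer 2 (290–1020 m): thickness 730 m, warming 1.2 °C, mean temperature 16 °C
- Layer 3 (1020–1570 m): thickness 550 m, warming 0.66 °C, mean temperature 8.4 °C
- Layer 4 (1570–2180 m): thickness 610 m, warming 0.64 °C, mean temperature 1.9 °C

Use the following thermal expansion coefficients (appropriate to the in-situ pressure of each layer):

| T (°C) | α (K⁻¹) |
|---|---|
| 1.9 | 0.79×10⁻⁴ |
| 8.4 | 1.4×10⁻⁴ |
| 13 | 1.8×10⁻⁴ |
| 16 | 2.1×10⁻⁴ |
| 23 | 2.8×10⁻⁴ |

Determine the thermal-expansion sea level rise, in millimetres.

Layer 1 at 23 °C → α = 2.8×10⁻⁴ K⁻¹
Layer 2 at 16 °C → α = 2.1×10⁻⁴ K⁻¹
Layer 3 at 8.4 °C → α = 1.4×10⁻⁴ K⁻¹
Layer 4 at 1.9 °C → α = 0.79×10⁻⁴ K⁻¹
290 × 1.1 × 2.8×10⁻⁴ = 0.08932 m
290–1020 m: 1.2 × 730 × 2.1×10⁻⁴ = 0.18396 m
0.66 × 550 × 1.4×10⁻⁴ = 0.05082 m
Layer 4: 0.64 × 0.79×10⁻⁴ × 610 = 0.0308416 m
Δh = 0.08932 + 0.18396 + 0.05082 + 0.0308416 = 0.3549416 m ≈ 355 mm

about 355 mm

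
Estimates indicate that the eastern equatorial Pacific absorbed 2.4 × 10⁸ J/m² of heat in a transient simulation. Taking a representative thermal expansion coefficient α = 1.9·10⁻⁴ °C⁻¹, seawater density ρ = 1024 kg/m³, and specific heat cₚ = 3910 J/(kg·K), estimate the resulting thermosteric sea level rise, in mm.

Δh = αQ/(ρcₚ) = 1.9×10⁻⁴ × 2.4×10⁸ / (1024 × 3910) ≈ 0.011389 m

11.4 mm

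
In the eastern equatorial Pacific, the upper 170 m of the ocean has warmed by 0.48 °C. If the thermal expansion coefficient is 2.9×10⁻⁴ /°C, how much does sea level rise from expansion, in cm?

2.37 cm of thermosteric rise

Δh = αΔT·H = 2.9×10⁻⁴ × 0.48 × 170 = 0.023664 m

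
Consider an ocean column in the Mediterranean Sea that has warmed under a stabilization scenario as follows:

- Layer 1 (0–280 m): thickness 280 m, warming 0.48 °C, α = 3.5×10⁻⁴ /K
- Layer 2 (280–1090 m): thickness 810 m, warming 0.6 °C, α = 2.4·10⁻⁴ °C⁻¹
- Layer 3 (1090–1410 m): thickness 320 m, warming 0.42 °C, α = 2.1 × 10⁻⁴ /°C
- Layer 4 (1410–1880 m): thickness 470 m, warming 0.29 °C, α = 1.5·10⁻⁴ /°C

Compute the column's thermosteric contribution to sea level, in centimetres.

3.5×10⁻⁴ × 280 × 0.48 = 0.04704 m
280–1090 m: 2.4×10⁻⁴ × 0.6 × 810 = 0.11664 m
Layer 3: 320 × 2.1×10⁻⁴ × 0.42 = 0.028224 m
Layer 4: 470 × 1.5×10⁻⁴ × 0.29 = 0.020445 m
Δh = 0.04704 + 0.11664 + 0.028224 + 0.020445 = 0.212349 m ≈ 21 cm

Δh ≈ 21 cm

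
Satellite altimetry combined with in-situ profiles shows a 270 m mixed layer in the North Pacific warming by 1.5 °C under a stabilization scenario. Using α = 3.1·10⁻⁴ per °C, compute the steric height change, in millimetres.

about 126 mm

Δh = αΔT·H = 3.1×10⁻⁴ × 1.5 × 270 = 0.12555 m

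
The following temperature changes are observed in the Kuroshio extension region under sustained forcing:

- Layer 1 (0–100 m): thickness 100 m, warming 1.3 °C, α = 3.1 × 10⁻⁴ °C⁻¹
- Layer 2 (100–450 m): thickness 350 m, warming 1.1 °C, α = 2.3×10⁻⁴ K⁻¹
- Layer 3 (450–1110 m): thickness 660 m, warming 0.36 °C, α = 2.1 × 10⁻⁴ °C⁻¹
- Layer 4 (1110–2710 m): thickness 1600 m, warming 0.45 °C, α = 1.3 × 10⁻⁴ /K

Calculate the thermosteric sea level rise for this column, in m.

Layer 1: 3.1×10⁻⁴ × 1.3 × 100 = 0.04030 m
Layer 2: 1.1 × 2.3×10⁻⁴ × 350 = 0.08855 m
Layer 3: 660 × 0.36 × 2.1×10⁻⁴ = 0.049896 m
0.45 × 1.3×10⁻⁴ × 1600 = 0.09360 m
Δh = 0.04030 + 0.08855 + 0.049896 + 0.09360 = 0.272346 m

about 0.27 m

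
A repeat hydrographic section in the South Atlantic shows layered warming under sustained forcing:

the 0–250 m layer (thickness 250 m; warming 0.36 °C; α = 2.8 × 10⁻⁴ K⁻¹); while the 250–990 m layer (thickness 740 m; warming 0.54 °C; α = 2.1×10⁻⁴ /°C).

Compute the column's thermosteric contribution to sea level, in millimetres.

110 mm

250 × 2.8×10⁻⁴ × 0.36 = 0.02520 m
250–990 m: 0.54 × 740 × 2.1×10⁻⁴ = 0.083916 m
Δh = 0.02520 + 0.083916 = 0.109116 m ≈ 110 mm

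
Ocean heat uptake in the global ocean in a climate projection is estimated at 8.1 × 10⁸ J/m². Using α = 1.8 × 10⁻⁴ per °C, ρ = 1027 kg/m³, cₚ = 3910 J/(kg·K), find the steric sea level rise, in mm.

about 36.3 mm

Δh = αQ/(ρcₚ) = 1.8×10⁻⁴ × 8.1×10⁸ / (1027 × 3910) ≈ 0.036309 m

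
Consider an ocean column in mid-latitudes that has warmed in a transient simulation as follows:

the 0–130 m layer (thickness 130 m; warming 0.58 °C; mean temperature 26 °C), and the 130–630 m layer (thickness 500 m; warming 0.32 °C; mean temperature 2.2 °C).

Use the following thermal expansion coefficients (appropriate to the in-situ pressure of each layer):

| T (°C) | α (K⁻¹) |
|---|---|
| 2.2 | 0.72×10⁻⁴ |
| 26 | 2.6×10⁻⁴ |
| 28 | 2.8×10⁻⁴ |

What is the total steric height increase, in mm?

Layer 1 at 26 °C → α = 2.6×10⁻⁴ K⁻¹
Layer 2 at 2.2 °C → α = 0.72×10⁻⁴ K⁻¹
130 × 2.6×10⁻⁴ × 0.58 = 0.019604 m
130–630 m: 500 × 0.32 × 0.72×10⁻⁴ = 0.01152 m
Δh = 0.019604 + 0.01152 = 0.031124 m

Δh ≈ 31.1 mm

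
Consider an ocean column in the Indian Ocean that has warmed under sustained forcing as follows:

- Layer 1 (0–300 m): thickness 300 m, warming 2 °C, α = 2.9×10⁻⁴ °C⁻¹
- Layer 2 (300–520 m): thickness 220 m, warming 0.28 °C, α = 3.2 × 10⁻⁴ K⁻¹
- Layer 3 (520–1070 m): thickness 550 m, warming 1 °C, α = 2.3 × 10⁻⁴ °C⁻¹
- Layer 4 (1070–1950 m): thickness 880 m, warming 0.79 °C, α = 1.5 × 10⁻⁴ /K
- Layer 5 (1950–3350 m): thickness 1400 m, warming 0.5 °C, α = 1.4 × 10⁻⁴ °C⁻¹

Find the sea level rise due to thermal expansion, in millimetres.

about 520 mm

0–300 m: 2 × 300 × 2.9×10⁻⁴ = 0.17400 m
300–520 m: 3.2×10⁻⁴ × 0.28 × 220 = 0.019712 m
Layer 3: 2.3×10⁻⁴ × 1 × 550 = 0.12650 m
880 × 1.5×10⁻⁴ × 0.79 = 0.10428 m
1950–3350 m: 1.4×10⁻⁴ × 1400 × 0.5 = 0.09800 m
Δh = 0.17400 + 0.019712 + 0.12650 + 0.10428 + 0.09800 = 0.522492 m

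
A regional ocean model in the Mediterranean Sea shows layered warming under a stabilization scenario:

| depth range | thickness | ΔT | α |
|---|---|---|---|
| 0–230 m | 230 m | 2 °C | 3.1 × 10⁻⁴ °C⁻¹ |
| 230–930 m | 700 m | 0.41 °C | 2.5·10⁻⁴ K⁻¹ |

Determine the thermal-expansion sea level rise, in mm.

0–230 m: 3.1×10⁻⁴ × 2 × 230 = 0.14260 m
Layer 2: 700 × 0.41 × 2.5×10⁻⁴ = 0.07175 m
Δh = 0.14260 + 0.07175 = 0.21435 m

Δh = 214 mm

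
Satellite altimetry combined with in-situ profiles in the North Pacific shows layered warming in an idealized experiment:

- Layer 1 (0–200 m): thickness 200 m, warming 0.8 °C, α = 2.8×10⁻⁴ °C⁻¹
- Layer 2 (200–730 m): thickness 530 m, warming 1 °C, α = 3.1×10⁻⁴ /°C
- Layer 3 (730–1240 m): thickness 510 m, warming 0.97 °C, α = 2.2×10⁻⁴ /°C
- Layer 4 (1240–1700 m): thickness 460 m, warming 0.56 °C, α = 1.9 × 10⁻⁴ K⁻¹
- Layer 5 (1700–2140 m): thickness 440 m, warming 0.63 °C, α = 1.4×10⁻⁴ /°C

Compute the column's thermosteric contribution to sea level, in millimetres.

200 × 2.8×10⁻⁴ × 0.8 = 0.04480 m
1 × 3.1×10⁻⁴ × 530 = 0.16430 m
510 × 0.97 × 2.2×10⁻⁴ = 0.108834 m
1240–1700 m: 460 × 0.56 × 1.9×10⁻⁴ = 0.048944 m
1.4×10⁻⁴ × 0.63 × 440 = 0.038808 m
Δh = 0.04480 + 0.16430 + 0.108834 + 0.048944 + 0.038808 = 0.405686 m

406 mm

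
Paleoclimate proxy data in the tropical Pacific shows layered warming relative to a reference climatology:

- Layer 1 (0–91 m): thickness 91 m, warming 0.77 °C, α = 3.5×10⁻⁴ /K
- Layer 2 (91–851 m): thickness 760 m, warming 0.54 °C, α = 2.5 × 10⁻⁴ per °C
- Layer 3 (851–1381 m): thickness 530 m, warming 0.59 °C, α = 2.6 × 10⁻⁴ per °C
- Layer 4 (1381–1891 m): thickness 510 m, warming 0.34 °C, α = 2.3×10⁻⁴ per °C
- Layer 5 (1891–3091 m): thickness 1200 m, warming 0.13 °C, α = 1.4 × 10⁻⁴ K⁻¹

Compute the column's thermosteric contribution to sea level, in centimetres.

0–91 m: 3.5×10⁻⁴ × 91 × 0.77 = 0.0245245 m
91–851 m: 2.5×10⁻⁴ × 760 × 0.54 = 0.10260 m
Layer 3: 2.6×10⁻⁴ × 0.59 × 530 = 0.081302 m
Layer 4: 510 × 2.3×10⁻⁴ × 0.34 = 0.039882 m
1200 × 0.13 × 1.4×10⁻⁴ = 0.02184 m
Δh = 0.0245245 + 0.10260 + 0.081302 + 0.039882 + 0.02184 = 0.2701485 m

27.0 cm of thermosteric rise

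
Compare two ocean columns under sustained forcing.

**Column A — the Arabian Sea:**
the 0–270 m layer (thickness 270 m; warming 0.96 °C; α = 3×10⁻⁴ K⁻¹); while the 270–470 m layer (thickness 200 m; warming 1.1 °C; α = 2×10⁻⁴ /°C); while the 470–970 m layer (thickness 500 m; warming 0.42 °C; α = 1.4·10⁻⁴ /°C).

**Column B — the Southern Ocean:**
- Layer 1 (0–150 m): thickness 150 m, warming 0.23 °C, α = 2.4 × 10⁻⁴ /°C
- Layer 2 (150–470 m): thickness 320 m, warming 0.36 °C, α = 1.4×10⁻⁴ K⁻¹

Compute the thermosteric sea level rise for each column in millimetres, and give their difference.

A Layer 1: 270 × 3×10⁻⁴ × 0.96 = 0.07776 m
A 270–470 m: 1.1 × 2×10⁻⁴ × 200 = 0.04400 m
A Layer 3: 500 × 0.42 × 1.4×10⁻⁴ = 0.02940 m
A total: 0.15116 m
B Layer 1: 0.23 × 150 × 2.4×10⁻⁴ = 0.00828 m
B 150–470 m: 320 × 0.36 × 1.4×10⁻⁴ = 0.016128 m
B total: 0.024408 m
Difference: 0.15116 − 0.024408 = 0.126752 m

Δh_A ≈ 150 mm, Δh_B ≈ 24 mm; difference ≈ 130 mm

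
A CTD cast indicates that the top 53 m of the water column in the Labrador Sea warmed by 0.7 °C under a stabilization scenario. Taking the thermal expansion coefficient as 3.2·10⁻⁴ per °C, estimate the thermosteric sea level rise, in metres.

Δh = αΔT·H = 3.2×10⁻⁴ × 0.7 × 53 = 0.011872 m

Δh ≈ 0.012 m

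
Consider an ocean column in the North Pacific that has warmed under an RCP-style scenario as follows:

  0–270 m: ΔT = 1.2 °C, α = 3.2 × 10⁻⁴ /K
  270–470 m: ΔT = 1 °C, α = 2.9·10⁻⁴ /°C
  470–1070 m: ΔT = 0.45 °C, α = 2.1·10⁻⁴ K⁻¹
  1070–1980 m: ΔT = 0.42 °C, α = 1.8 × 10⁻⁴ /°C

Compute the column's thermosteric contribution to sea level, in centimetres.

0–270 m: 270 × 1.2 × 3.2×10⁻⁴ = 0.10368 m
Layer 2: 200 × 1 × 2.9×10⁻⁴ = 0.05800 m
Layer 3: 0.45 × 2.1×10⁻⁴ × 600 = 0.05670 m
1.8×10⁻⁴ × 910 × 0.42 = 0.068796 m
Δh = 0.10368 + 0.05800 + 0.05670 + 0.068796 = 0.287176 m ≈ 28.7 cm

28.7 cm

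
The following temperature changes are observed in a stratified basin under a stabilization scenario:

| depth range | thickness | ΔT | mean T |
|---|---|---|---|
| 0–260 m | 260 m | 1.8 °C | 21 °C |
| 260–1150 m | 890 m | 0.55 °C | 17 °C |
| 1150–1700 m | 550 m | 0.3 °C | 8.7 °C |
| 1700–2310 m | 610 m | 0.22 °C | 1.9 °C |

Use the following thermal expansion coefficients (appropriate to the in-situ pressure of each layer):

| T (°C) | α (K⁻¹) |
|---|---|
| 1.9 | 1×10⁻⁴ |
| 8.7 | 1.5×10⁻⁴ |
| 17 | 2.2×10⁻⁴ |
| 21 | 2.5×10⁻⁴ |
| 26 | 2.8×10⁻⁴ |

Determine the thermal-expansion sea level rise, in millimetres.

Layer 1 at 21 °C → α = 2.5×10⁻⁴ K⁻¹
Layer 2 at 17 °C → α = 2.2×10⁻⁴ K⁻¹
Layer 3 at 8.7 °C → α = 1.5×10⁻⁴ K⁻¹
Layer 4 at 1.9 °C → α = 1×10⁻⁴ K⁻¹
0–260 m: 1.8 × 2.5×10⁻⁴ × 260 = 0.11700 m
2.2×10⁻⁴ × 0.55 × 890 = 0.10769 m
1150–1700 m: 550 × 1.5×10⁻⁴ × 0.3 = 0.02475 m
610 × 0.22 × 1×10⁻⁴ = 0.01342 m
Δh = 0.11700 + 0.10769 + 0.02475 + 0.01342 = 0.26286 m

263 mm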